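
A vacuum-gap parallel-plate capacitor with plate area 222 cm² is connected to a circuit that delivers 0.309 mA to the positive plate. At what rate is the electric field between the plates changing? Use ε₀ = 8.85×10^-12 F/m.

1.57×10^9 V/(m·s)

Charge continuity gives I_d = I = 3.09×10^-4 A between the plates.
Inverting I_d = ε₀ A dE/dt gives dE/dt = 3.09×10^-4 / (8.85×10^-12 · 0.0222) = 1.57×10^9 V/(m·s).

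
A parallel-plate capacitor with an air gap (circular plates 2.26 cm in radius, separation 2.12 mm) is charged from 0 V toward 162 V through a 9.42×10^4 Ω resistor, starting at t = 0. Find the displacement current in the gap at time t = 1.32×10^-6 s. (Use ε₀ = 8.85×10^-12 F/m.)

2.12×10^-4 A

C = ε₀A/d = (8.85×10^-12)(1.605×10^-3)/(2.12×10^-3) = 6.700×10^-12 F and τ = RC = 6.311×10^-7 s. I_d in the gap equals the RC charging current.
I_d(t) = (V₀/R) e^(−t/τ) = 1.720×10^-3 · e^(−2.092) = 2.12×10^-4 A.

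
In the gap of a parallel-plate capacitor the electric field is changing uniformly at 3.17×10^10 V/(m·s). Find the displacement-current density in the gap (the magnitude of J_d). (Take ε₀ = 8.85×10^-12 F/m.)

J_d = ε₀ dE/dt = (8.85×10^-12)(3.17×10^10) = 0.281 A/m².

0.281 A/m²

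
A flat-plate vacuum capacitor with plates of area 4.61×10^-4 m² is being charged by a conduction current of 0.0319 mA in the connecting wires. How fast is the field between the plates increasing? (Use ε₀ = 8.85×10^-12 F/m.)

Charge continuity gives I_d = I = 3.19×10^-5 A between the plates.
Inverting I_d = ε₀ A dE/dt gives dE/dt = 3.19×10^-5 / (8.85×10^-12 · 4.61×10^-4) = 7.82×10^9 V/(m·s).

7.82×10^9 V/(m·s)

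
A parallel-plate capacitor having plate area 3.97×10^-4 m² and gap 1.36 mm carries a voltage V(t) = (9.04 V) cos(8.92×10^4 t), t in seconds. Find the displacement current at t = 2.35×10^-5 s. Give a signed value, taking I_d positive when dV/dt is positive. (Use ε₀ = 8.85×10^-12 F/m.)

dE/dt = (V₀ω/d)·−sin(ωt) with ωt = 2.0962 rad: (9.04)(8.92×10^4)(-0.8651)/(1.36×10^-3) = -5.129×10^8 V/(m·s).
I_d = ε₀ A dE/dt = (8.85×10^-12)(3.97×10^-4)(-5.129×10^8) = -1.80×10^-6 A.

-1.80×10^-6 A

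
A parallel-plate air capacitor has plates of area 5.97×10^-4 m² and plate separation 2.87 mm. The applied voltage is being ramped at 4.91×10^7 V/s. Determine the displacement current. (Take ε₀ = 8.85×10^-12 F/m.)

9.04×10^-5 A

E = V/d so dE/dt = (dV/dt)/d = 1.711×10^10 V/(m·s), and I_d = ε₀ A dE/dt = (8.85×10^-12)(5.97×10^-4)(1.711×10^10) = 9.04×10^-5 A.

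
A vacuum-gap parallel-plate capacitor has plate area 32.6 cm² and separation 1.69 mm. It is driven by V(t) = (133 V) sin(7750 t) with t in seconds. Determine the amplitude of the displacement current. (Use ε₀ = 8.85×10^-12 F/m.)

1.76×10^-5 A

(dE/dt)_max = V₀ω/d = 6.099×10^8 V/(m·s); ω = 7750 rad/s.
I_d,max = ε₀ A (dE/dt)_max = (8.85×10^-12)(3.26×10^-3)(6.099×10^8) = 1.76×10^-5 A.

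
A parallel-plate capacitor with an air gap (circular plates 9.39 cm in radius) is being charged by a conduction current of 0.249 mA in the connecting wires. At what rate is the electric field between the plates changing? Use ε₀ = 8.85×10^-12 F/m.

The displacement current between the plates equals the conduction current, I_d = 0.249 mA.
Inverting I_d = ε₀ A dE/dt gives dE/dt = 2.49×10^-4 / (8.85×10^-12 · 0.02770) = 1.02×10^9 V/(m·s).

1.02×10^9 V/(m·s)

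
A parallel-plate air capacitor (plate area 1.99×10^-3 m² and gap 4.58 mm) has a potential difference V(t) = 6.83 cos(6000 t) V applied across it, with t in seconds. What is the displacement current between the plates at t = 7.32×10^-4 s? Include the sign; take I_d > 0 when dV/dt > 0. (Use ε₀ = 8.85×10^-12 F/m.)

1.50×10^-7 A

dV/dt = (6.83)(6000)·−sin(4.392) = 3.889×10^4 V/s.
I_d = C dV/dt with C = ε₀A/d = (8.85×10^-12)(1.99×10^-3)/(4.58×10^-3) = 3.845×10^-12 F, so I_d = (3.845×10^-12)(3.889×10^4) = 1.50×10^-7 A.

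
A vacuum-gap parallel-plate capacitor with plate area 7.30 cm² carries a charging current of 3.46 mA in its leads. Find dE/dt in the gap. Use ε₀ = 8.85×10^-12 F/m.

Charge continuity gives I_d = I = 3.46×10^-3 A between the plates.
Since I_d = ε₀ A dE/dt, dE/dt = I_d/(ε₀A) = (3.46×10^-3)/((8.85×10^-12)(7.30×10^-4)) = 5.36×10^11 V/(m·s).

5.36×10^11 V/(m·s)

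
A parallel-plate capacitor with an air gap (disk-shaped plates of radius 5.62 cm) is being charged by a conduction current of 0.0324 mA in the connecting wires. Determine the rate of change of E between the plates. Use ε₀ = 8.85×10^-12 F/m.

3.69×10^8 V/(m·s)

Charge continuity gives I_d = I = 3.24×10^-5 A between the plates.
Since I_d = ε₀ A dE/dt, dE/dt = I_d/(ε₀A) = (3.24×10^-5)/((8.85×10^-12)(9.923×10^-3)) = 3.69×10^8 V/(m·s).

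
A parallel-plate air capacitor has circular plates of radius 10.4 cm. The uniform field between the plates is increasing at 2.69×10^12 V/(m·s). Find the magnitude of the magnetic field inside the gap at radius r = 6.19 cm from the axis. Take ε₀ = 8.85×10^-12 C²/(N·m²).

9.26×10^-7 T

Total displacement current: I_d = ε₀(πR²)(dE/dt) = (8.85×10^-12)(0.03398)(2.69×10^12) = 0.8089 A.
For r < R the Ampère–Maxwell law gives B(2πr) = μ₀ I_d (r²/R²), so B = μ₀ I_d r/(2πR²) = (4π×10^-7)(0.8089)(0.0619)/(2π·0.104²) = 9.26×10^-7 T.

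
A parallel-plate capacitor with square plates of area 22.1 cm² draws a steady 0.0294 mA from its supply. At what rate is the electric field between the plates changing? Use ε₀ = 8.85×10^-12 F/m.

1.50×10^9 V/(m·s)

The displacement current between the plates equals the conduction current, I_d = 0.0294 mA.
Since I_d = ε₀ A dE/dt, dE/dt = I_d/(ε₀A) = (2.94×10^-5)/((8.85×10^-12)(2.21×10^-3)) = 1.50×10^9 V/(m·s).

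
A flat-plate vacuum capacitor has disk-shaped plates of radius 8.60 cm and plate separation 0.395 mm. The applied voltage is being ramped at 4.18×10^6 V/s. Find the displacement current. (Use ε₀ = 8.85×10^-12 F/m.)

2.18×10^-3 A

E = V/d so dE/dt = (dV/dt)/d = 1.058×10^10 V/(m·s), and I_d = ε₀ A dE/dt = (8.85×10^-12)(0.02324)(1.058×10^10) = 2.18×10^-3 A.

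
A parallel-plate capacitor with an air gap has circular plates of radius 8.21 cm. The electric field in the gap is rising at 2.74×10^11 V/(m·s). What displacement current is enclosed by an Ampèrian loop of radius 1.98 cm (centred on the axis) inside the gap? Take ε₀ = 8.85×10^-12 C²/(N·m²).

2.99×10^-3 A

I_d = ε₀ dΦ_E/dt = ε₀ πR² (dE/dt) = (8.85×10^-12)(0.02118)(2.74×10^11) = 0.05136 A through the full plate area.
Through an area πr² the displacement current is I_d·(πr²/πR²) = I_d (r/R)² = 2.99×10^-3 A.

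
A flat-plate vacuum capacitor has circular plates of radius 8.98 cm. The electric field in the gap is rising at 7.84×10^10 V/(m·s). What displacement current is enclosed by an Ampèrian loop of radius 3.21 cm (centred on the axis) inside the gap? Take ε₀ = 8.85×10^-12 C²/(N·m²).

2.25×10^-3 A

I_d = ε₀ dΦ_E/dt = ε₀ πR² (dE/dt) = (8.85×10^-12)(0.02533)(7.84×10^10) = 0.01757 A through the full plate area.
Since J_d is uniform, the enclosed fraction is (r/R)² = 0.1278, giving I_d,enc = 2.25×10^-3 A.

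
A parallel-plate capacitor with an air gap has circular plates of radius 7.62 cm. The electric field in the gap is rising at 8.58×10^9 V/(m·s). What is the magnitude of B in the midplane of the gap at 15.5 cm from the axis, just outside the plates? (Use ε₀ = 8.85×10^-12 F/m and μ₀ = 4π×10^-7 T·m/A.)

1.79×10^-9 T

Total displacement current: I_d = ε₀(πR²)(dE/dt) = (8.85×10^-12)(0.01824)(8.58×10^9) = 1.385×10^-3 A.
For r ≥ R the full I_d is enclosed: B = μ₀ I_d/(2πr) = (4π×10^-7)(1.385×10^-3)/(2π·0.155) = 1.79×10^-9 T.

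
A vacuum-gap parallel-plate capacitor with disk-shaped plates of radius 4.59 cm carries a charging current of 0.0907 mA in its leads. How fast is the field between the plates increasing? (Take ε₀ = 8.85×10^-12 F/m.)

1.55×10^9 V/(m·s)

The displacement current between the plates equals the conduction current, I_d = 0.0907 mA.
Then dE/dt = I_d/(ε₀A) = 1.55×10^9 V/(m·s).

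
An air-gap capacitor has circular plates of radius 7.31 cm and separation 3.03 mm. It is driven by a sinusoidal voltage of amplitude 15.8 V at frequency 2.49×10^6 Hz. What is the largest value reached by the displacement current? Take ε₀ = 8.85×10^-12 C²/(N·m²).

(dE/dt)_max = V₀ω/d = 8.161×10^10 V/(m·s); ω = 2πf = 1.565×10^7 rad/s.
I_d,max = ε₀ A (dE/dt)_max = (8.85×10^-12)(0.01679)(8.161×10^10) = 0.0121 A.

0.0121 A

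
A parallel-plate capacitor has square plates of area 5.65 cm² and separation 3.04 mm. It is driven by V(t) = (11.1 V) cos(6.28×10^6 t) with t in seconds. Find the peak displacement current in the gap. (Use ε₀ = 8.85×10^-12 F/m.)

(dE/dt)_max = V₀ω/d = 2.293×10^10 V/(m·s); ω = 6.28×10^6 rad/s.
I_d,max = ε₀ A (dE/dt)_max = (8.85×10^-12)(5.65×10^-4)(2.293×10^10) = 1.15×10^-4 A.

1.15×10^-4 A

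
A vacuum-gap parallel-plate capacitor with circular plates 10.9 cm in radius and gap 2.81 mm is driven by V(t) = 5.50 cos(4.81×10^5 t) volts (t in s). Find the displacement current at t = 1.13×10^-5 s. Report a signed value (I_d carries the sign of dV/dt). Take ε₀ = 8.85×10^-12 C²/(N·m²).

C = ε₀A/d = (8.85×10^-12)(0.03733)/(2.81×10^-3) = 1.176×10^-10 F. dV/dt = V₀ω·−sin(ωt); at ωt = 5.4353 rad this factor is 0.7499.
I_d = C dV/dt = (1.176×10^-10)(5.50)(4.81×10^5)(0.7499) = 2.33×10^-4 A.

2.33×10^-4 A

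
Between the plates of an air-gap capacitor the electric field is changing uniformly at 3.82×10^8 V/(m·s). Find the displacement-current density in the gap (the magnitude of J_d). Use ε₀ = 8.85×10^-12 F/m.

J_d = ε₀ ∂E/∂t, so J_d = 3.38×10^-3 A/m².

3.38×10^-3 A/m²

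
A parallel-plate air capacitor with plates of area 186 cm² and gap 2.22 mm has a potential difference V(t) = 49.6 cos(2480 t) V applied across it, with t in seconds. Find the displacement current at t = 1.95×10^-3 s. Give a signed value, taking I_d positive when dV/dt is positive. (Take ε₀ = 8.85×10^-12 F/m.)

C = ε₀A/d = (8.85×10^-12)(0.0186)/(2.22×10^-3) = 7.415×10^-11 F. dV/dt = V₀ω·−sin(ωt); at ωt = 4.836 rad this factor is 0.9924.
I_d = C dV/dt = (7.415×10^-11)(49.6)(2480)(0.9924) = 9.05×10^-6 A.

9.05×10^-6 A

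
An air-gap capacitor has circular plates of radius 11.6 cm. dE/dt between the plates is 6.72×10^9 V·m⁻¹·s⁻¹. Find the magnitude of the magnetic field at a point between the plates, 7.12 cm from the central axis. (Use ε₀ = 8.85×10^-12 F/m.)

Total displacement current: I_d = ε₀(πR²)(dE/dt) = (8.85×10^-12)(0.04227)(6.72×10^9) = 2.514×10^-3 A.
For r < R the Ampère–Maxwell law gives B(2πr) = μ₀ I_d (r²/R²), so B = μ₀ I_d r/(2πR²) = (4π×10^-7)(2.514×10^-3)(0.0712)/(2π·0.116²) = 2.66×10^-9 T.

2.66×10^-9 T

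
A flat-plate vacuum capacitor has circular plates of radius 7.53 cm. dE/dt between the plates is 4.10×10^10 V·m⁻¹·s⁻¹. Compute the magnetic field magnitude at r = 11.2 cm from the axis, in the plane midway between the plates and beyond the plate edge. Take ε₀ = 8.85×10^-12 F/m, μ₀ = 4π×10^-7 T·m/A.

Total displacement current: I_d = ε₀(πR²)(dE/dt) = (8.85×10^-12)(0.01781)(4.10×10^10) = 6.462×10^-3 A.
With r > R the enclosed displacement current is the full I_d; B = μ₀ I_d / (2πr) = 1.15×10^-8 T.

1.15×10^-8 T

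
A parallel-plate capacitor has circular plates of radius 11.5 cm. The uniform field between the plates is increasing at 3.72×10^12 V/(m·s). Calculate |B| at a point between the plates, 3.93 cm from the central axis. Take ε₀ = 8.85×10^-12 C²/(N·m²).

8.13×10^-7 T

Through the whole plate area (πR² = 0.04155 m²), I_d = ε₀ πR² dE/dt = 1.368 A.
∮B·dl = μ₀ I_d,enc with I_d,enc = I_d r²/R² = 0.1598 A; so B = μ₀ I_d,enc/(2πr) = 8.13×10^-7 T.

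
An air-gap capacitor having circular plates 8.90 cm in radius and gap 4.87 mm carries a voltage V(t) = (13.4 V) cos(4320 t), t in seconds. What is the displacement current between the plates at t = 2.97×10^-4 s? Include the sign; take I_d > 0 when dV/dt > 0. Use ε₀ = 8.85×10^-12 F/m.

dE/dt = (V₀ω/d)·−sin(ωt) with ωt = 1.28304 rad: (13.4)(4320)(-0.9589)/(4.87×10^-3) = -1.140×10^7 V/(m·s).
I_d = ε₀ A dE/dt = (8.85×10^-12)(0.02488)(-1.140×10^7) = -2.51×10^-6 A.

-2.51×10^-6 A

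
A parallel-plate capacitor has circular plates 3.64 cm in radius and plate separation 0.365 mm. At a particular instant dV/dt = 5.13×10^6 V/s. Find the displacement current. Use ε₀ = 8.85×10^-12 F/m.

5.18×10^-4 A

The displacement current equals the charging current C dV/dt. With C = ε₀A/d = (8.85×10^-12)(4.162×10^-3)/(3.65×10^-4) = 1.009×10^-10 F, I_d = (1.009×10^-10)(5.13×10^6) = 5.18×10^-4 A.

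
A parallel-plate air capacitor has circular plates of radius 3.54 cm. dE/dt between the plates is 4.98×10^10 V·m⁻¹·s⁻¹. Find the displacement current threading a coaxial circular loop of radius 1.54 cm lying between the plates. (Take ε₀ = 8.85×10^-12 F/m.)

3.28×10^-4 A

Through the whole plate area (πR² = 3.937×10^-3 m²), I_d = ε₀ πR² dE/dt = 1.735×10^-3 A.
Through an area πr² the displacement current is I_d·(πr²/πR²) = I_d (r/R)² = 3.28×10^-4 A.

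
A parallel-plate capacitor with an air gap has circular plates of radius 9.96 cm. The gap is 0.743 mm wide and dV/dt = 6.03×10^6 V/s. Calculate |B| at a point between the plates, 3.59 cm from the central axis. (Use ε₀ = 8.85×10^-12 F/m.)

1.62×10^-9 T

dE/dt = (dV/dt)/d = 8.116×10^9 V/(m·s); I_d = ε₀(πR²)(dE/dt) = (8.85×10^-12)(0.03117)(8.116×10^9) = 2.239×10^-3 A.
An Ampèrian loop of radius r encloses a fraction (r/R)² of I_d. Then B·2πr = μ₀ I_d (r/R)², giving B = μ₀ I_d r/(2πR²) = 1.62×10^-9 T.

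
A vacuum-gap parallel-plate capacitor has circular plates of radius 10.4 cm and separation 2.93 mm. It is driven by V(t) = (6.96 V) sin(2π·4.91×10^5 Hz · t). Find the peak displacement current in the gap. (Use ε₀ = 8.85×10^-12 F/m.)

2.20×10^-3 A

C = ε₀A/d = (8.85×10^-12)(0.03398)/(2.93×10^-3) = 1.026×10^-10 F; ω = 2πf = 3.085×10^6 rad/s.
I_d = C dV/dt, so |I_d|_max = C V₀ ω = (1.026×10^-10)(6.96)(3.085×10^6) = 2.20×10^-3 A.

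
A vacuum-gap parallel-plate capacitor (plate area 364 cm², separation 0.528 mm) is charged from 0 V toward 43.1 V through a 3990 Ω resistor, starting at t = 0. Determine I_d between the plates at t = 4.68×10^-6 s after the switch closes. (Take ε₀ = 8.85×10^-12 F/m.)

1.58×10^-3 A

C = ε₀A/d = (8.85×10^-12)(0.0364)/(5.28×10^-4) = 6.101×10^-10 F and τ = RC = 2.434×10^-6 s. I_d in the gap equals the RC charging current.
I_d(t) = (V₀/R) e^(−t/τ) = 0.01080 · e^(−1.923) = 1.58×10^-3 A.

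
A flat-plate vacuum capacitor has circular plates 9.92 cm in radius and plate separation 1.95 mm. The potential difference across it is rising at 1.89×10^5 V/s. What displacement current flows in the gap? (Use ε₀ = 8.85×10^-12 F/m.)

2.65×10^-5 A

The field between the plates is E = V/d, so dE/dt = (1.89×10^5)/(1.95×10^-3 m) = 9.692×10^7 V/(m·s).
I_d = ε₀ A (dE/dt) = (8.85×10^-12)(0.03092)(9.692×10^7) = 2.65×10^-5 A.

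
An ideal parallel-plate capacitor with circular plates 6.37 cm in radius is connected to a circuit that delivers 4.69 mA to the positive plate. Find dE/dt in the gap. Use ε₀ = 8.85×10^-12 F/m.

4.16×10^10 V/(m·s)

The displacement current between the plates equals the conduction current, I_d = 4.69 mA.
Inverting I_d = ε₀ A dE/dt gives dE/dt = 4.69×10^-3 / (8.85×10^-12 · 0.01275) = 4.16×10^10 V/(m·s).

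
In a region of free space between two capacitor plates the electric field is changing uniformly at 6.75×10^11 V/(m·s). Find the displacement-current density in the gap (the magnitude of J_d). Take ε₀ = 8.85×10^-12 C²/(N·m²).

5.97 A/m²

J_d = ε₀ dE/dt = (8.85×10^-12)(6.75×10^11) = 5.97 A/m².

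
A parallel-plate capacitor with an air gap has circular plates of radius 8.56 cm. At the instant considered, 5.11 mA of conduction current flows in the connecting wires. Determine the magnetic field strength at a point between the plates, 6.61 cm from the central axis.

9.22×10^-9 T

No conduction current crosses the gap, so I_d there equals the 5.11×10^-3 A in the leads.
An Ampèrian loop of radius r encloses a fraction (r/R)² of I_d. Then B·2πr = μ₀ I_d (r/R)², giving B = μ₀ I_d r/(2πR²) = 9.22×10^-9 T.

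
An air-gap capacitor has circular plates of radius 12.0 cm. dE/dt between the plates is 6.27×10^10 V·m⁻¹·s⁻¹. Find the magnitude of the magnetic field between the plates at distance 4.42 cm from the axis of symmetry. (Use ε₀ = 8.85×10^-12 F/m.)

Through the whole plate area (πR² = 0.04524 m²), I_d = ε₀ πR² dE/dt = 0.02510 A.
∮B·dl = μ₀ I_d,enc with I_d,enc = I_d r²/R² = 3.405×10^-3 A; so B = μ₀ I_d,enc/(2πr) = 1.54×10^-8 T.

1.54×10^-8 T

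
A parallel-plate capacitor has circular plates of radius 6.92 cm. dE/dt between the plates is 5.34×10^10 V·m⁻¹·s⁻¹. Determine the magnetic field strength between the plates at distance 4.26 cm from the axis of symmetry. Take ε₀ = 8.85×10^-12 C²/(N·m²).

I_d = ε₀ dΦ_E/dt = ε₀ πR² (dE/dt) = (8.85×10^-12)(0.01504)(5.34×10^10) = 7.108×10^-3 A through the full plate area.
∮B·dl = μ₀ I_d,enc with I_d,enc = I_d r²/R² = 2.694×10^-3 A; so B = μ₀ I_d,enc/(2πr) = 1.26×10^-8 T.

1.26×10^-8 T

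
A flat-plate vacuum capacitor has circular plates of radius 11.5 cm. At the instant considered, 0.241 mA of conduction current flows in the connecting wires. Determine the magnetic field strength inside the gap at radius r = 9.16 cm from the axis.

3.34×10^-10 T

No conduction current crosses the gap, so I_d there equals the 2.41×10^-4 A in the leads.
An Ampèrian loop of radius r encloses a fraction (r/R)² of I_d. Then B·2πr = μ₀ I_d (r/R)², giving B = μ₀ I_d r/(2πR²) = 3.34×10^-10 T.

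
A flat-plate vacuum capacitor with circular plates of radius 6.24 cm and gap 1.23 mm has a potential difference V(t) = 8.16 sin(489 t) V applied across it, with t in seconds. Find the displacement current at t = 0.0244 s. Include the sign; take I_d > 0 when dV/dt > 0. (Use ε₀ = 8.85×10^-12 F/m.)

2.83×10^-7 A

dE/dt = (V₀ω/d)·cos(ωt) with ωt = 11.9316 rad: (8.16)(489)(0.8052)/(1.23×10^-3) = 2.612×10^6 V/(m·s).
I_d = ε₀ A dE/dt = (8.85×10^-12)(0.01223)(2.612×10^6) = 2.83×10^-7 A.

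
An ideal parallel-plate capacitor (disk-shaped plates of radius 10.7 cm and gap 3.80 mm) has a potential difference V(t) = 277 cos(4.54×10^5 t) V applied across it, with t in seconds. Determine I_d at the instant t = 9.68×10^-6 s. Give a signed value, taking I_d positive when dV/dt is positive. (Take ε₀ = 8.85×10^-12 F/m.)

dE/dt = (V₀ω/d)·−sin(ωt) with ωt = 4.39472 rad: (277)(4.54×10^5)(0.9500)/(3.80×10^-3) = 3.144×10^10 V/(m·s).
I_d = ε₀ A dE/dt = (8.85×10^-12)(0.03597)(3.144×10^10) = 0.0100 A.

0.0100 A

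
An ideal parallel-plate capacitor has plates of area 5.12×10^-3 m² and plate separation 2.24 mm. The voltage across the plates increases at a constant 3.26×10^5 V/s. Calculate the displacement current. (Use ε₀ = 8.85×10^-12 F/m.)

6.59×10^-6 A

E = V/d so dE/dt = (dV/dt)/d = 1.455×10^8 V/(m·s), and I_d = ε₀ A dE/dt = (8.85×10^-12)(5.12×10^-3)(1.455×10^8) = 6.59×10^-6 A.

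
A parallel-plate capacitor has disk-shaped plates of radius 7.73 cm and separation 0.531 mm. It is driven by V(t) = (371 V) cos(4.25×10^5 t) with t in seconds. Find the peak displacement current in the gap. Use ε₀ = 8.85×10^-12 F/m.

0.0493 A

(dE/dt)_max = V₀ω/d = 2.969×10^11 V/(m·s); ω = 4.25×10^5 rad/s.
I_d,max = ε₀ A (dE/dt)_max = (8.85×10^-12)(0.01877)(2.969×10^11) = 0.0493 A.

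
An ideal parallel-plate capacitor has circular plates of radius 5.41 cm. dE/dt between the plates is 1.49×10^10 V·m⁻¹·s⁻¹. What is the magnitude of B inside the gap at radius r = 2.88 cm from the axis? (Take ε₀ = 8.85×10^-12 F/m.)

Total displacement current: I_d = ε₀(πR²)(dE/dt) = (8.85×10^-12)(9.195×10^-3)(1.49×10^10) = 1.212×10^-3 A.
∮B·dl = μ₀ I_d,enc with I_d,enc = I_d r²/R² = 3.435×10^-4 A; so B = μ₀ I_d,enc/(2πr) = 2.39×10^-9 T.

2.39×10^-9 T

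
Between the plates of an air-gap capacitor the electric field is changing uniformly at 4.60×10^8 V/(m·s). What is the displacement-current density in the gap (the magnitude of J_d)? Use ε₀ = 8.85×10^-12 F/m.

The displacement-current density is ε₀ ∂E/∂t = (8.85×10^-12)(4.60×10^8) = 4.07×10^-3 A/m².

4.07×10^-3 A/m²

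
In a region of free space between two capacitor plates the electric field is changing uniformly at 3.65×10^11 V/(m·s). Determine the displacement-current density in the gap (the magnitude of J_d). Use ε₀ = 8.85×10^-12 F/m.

3.23 A/m²

J_d = ε₀ dE/dt = (8.85×10^-12)(3.65×10^11) = 3.23 A/m².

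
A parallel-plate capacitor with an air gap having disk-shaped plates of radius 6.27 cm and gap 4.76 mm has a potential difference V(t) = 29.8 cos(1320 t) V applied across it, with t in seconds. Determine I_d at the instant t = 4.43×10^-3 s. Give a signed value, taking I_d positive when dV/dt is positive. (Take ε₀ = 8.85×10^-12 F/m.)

dE/dt = (V₀ω/d)·−sin(ωt) with ωt = 5.8476 rad: (29.8)(1320)(0.4219)/(4.76×10^-3) = 3.487×10^6 V/(m·s).
I_d = ε₀ A dE/dt = (8.85×10^-12)(0.01235)(3.487×10^6) = 3.81×10^-7 A.

3.81×10^-7 A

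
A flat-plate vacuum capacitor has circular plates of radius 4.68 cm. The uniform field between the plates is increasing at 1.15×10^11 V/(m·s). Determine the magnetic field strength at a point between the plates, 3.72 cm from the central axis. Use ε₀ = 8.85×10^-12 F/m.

I_d = ε₀ dΦ_E/dt = ε₀ πR² (dE/dt) = (8.85×10^-12)(6.881×10^-3)(1.15×10^11) = 7.003×10^-3 A through the full plate area.
An Ampèrian loop of radius r encloses a fraction (r/R)² of I_d. Then B·2πr = μ₀ I_d (r/R)², giving B = μ₀ I_d r/(2πR²) = 2.38×10^-8 T.

2.38×10^-8 T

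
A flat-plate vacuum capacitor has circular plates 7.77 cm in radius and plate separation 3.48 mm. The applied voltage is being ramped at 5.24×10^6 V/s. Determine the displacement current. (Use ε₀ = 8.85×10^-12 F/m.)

2.53×10^-4 A

The displacement current equals the charging current C dV/dt. With C = ε₀A/d = (8.85×10^-12)(0.01897)/(3.48×10^-3) = 4.824×10^-11 F, I_d = (4.824×10^-11)(5.24×10^6) = 2.53×10^-4 A.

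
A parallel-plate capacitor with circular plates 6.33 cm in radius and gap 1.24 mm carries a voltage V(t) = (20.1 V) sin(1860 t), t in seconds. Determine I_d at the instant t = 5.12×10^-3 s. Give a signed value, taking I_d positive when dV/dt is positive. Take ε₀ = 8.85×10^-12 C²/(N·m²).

-3.34×10^-6 A

C = ε₀A/d = (8.85×10^-12)(0.01259)/(1.24×10^-3) = 8.986×10^-11 F. dV/dt = V₀ω·cos(ωt); at ωt = 9.5232 rad this factor is -0.9952.
I_d = C dV/dt = (8.986×10^-11)(20.1)(1860)(-0.9952) = -3.34×10^-6 A.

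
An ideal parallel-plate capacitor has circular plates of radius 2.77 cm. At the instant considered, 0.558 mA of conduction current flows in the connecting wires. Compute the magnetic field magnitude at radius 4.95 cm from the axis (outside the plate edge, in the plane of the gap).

No conduction current crosses the gap, so I_d there equals the 5.58×10^-4 A in the leads.
Outside the plates the loop encloses all of I_d, so B·2πr = μ₀ I_d and B = 2.25×10^-9 T.

2.25×10^-9 T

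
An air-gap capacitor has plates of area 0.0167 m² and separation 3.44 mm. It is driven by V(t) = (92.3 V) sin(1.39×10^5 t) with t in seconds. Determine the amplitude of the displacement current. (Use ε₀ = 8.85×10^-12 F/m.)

(dE/dt)_max = V₀ω/d = 3.730×10^9 V/(m·s); ω = 1.39×10^5 rad/s.
I_d,max = ε₀ A (dE/dt)_max = (8.85×10^-12)(0.0167)(3.730×10^9) = 5.51×10^-4 A.

5.51×10^-4 A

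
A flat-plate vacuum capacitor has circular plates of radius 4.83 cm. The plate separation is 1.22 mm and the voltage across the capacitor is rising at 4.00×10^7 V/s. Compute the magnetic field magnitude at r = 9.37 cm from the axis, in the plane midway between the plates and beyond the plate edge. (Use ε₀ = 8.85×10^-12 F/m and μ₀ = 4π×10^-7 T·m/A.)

dE/dt = (dV/dt)/d = 3.279×10^10 V/(m·s); I_d = ε₀(πR²)(dE/dt) = (8.85×10^-12)(7.329×10^-3)(3.279×10^10) = 2.127×10^-3 A.
For r ≥ R the full I_d is enclosed: B = μ₀ I_d/(2πr) = (4π×10^-7)(2.127×10^-3)/(2π·0.0937) = 4.54×10^-9 T.

4.54×10^-9 T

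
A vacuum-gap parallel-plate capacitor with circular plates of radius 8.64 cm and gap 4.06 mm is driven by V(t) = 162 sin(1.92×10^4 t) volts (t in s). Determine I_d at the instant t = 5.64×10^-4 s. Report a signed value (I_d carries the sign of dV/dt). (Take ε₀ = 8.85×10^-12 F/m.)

C = ε₀A/d = (8.85×10^-12)(0.02345)/(4.06×10^-3) = 5.112×10^-11 F. dV/dt = V₀ω·cos(ωt); at ωt = 10.8288 rad this factor is -0.1660.
I_d = C dV/dt = (5.112×10^-11)(162)(1.92×10^4)(-0.1660) = -2.64×10^-5 A.

-2.64×10^-5 A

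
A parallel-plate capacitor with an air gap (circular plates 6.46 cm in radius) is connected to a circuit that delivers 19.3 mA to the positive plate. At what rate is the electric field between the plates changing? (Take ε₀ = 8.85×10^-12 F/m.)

1.66×10^11 V/(m·s)

The displacement current between the plates equals the conduction current, I_d = 19.3 mA.
Then dE/dt = I_d/(ε₀A) = 1.66×10^11 V/(m·s).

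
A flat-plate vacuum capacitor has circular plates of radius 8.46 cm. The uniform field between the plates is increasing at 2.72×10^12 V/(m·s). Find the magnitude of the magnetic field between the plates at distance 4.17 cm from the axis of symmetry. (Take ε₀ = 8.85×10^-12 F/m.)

6.31×10^-7 T

I_d = ε₀ dΦ_E/dt = ε₀ πR² (dE/dt) = (8.85×10^-12)(0.02248)(2.72×10^12) = 0.5411 A through the full plate area.
An Ampèrian loop of radius r encloses a fraction (r/R)² of I_d. Then B·2πr = μ₀ I_d (r/R)², giving B = μ₀ I_d r/(2πR²) = 6.31×10^-7 T.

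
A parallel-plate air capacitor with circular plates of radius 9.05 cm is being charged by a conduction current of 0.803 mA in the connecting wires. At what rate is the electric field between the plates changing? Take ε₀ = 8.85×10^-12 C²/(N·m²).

3.53×10^9 V/(m·s)

The displacement current between the plates equals the conduction current, I_d = 0.803 mA.
Since I_d = ε₀ A dE/dt, dE/dt = I_d/(ε₀A) = (8.03×10^-4)/((8.85×10^-12)(0.02573)) = 3.53×10^9 V/(m·s).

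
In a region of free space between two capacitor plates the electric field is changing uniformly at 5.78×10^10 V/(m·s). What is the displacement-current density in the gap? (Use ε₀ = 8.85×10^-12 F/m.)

0.512 A/m²

J_d = ε₀ ∂E/∂t, so J_d = 0.512 A/m².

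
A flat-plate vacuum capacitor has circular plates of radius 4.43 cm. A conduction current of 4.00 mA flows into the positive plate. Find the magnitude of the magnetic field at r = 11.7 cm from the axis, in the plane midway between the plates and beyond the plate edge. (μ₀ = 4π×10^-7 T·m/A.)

6.84×10^-9 T

No conduction current crosses the gap, so I_d there equals the 4.00×10^-3 A in the leads.
For r ≥ R the full I_d is enclosed: B = μ₀ I_d/(2πr) = (4π×10^-7)(4.00×10^-3)/(2π·0.117) = 6.84×10^-9 T.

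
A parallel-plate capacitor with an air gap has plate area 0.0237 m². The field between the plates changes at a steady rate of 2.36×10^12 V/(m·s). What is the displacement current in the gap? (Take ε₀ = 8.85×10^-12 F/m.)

The displacement current is ε₀ times dΦ_E/dt = ε₀ A dE/dt = (8.85×10^-12)(0.0237)(2.36×10^12) = 0.495 A.

0.495 A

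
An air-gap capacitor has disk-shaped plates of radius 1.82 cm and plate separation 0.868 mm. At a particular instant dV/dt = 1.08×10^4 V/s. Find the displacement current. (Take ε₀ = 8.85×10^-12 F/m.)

The displacement current equals the charging current C dV/dt. With C = ε₀A/d = (8.85×10^-12)(1.041×10^-3)/(8.68×10^-4) = 1.061×10^-11 F, I_d = (1.061×10^-11)(1.08×10^4) = 1.15×10^-7 A.

1.15×10^-7 A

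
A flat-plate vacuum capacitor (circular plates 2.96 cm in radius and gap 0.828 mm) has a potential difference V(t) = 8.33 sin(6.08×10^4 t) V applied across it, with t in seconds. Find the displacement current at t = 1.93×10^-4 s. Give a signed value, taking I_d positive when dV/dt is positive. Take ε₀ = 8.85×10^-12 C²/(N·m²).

1.00×10^-5 A

dV/dt = (8.33)(6.08×10^4)·cos(11.7344) = 3.411×10^5 V/s.
I_d = C dV/dt with C = ε₀A/d = (8.85×10^-12)(2.753×10^-3)/(8.28×10^-4) = 2.943×10^-11 F, so I_d = (2.943×10^-11)(3.411×10^5) = 1.00×10^-5 A.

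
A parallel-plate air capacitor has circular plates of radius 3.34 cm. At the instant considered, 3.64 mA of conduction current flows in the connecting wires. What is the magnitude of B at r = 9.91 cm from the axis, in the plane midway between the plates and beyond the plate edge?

7.35×10^-9 T

No conduction current crosses the gap, so I_d there equals the 3.64×10^-3 A in the leads.
With r > R the enclosed displacement current is the full I_d; B = μ₀ I_d / (2πr) = 7.35×10^-9 T.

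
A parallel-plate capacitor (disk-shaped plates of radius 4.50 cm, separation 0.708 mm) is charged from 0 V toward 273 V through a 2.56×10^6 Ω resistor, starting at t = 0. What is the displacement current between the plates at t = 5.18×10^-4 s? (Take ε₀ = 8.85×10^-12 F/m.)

C = ε₀A/d = (8.85×10^-12)(6.362×10^-3)/(7.08×10^-4) = 7.953×10^-11 F and τ = RC = 2.036×10^-4 s. I_d in the gap equals the RC charging current.
I_d(t) = (V₀/R) e^(−t/τ) = 1.066×10^-4 · e^(−2.544) = 8.37×10^-6 A.

8.37×10^-6 A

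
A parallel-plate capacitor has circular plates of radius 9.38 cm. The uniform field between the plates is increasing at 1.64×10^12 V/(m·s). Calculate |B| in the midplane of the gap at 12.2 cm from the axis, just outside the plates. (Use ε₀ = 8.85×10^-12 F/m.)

6.58×10^-7 T

Through the whole plate area (πR² = 0.02764 m²), I_d = ε₀ πR² dE/dt = 0.4012 A.
For r ≥ R the full I_d is enclosed: B = μ₀ I_d/(2πr) = (4π×10^-7)(0.4012)/(2π·0.122) = 6.58×10^-7 T.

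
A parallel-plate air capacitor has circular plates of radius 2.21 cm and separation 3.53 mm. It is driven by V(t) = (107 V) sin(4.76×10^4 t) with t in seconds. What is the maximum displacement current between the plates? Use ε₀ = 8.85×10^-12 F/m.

C = ε₀A/d = (8.85×10^-12)(1.534×10^-3)/(3.53×10^-3) = 3.846×10^-12 F; ω = 4.76×10^4 rad/s.
I_d = C dV/dt, so |I_d|_max = C V₀ ω = (3.846×10^-12)(107)(4.76×10^4) = 1.96×10^-5 A.

1.96×10^-5 A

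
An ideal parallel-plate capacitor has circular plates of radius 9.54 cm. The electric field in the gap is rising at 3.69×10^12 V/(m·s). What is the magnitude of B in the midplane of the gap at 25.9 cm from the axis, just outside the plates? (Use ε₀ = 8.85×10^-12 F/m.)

Through the whole plate area (πR² = 0.02859 m²), I_d = ε₀ πR² dE/dt = 0.9336 A.
Outside the plates the loop encloses all of I_d, so B·2πr = μ₀ I_d and B = 7.21×10^-7 T.

7.21×10^-7 T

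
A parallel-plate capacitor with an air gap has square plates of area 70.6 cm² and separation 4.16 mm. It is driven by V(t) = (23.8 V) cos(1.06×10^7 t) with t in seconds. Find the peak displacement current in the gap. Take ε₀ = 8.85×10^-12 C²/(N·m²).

3.79×10^-3 A

The displacement current equals the conduction current C dV/dt, which peaks at C V₀ ω.
With C = ε₀A/d = (8.85×10^-12)(7.06×10^-3)/(4.16×10^-3) = 1.502×10^-11 F and ω = 1.06×10^7 rad/s, I_d,max = (1.502×10^-11)(23.8)(1.06×10^7) = 3.79×10^-3 A.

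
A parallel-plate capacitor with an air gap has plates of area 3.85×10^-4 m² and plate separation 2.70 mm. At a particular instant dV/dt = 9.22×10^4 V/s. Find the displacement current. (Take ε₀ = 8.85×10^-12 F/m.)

1.16×10^-7 A

The displacement current equals the charging current C dV/dt. With C = ε₀A/d = (8.85×10^-12)(3.85×10^-4)/(2.70×10^-3) = 1.262×10^-12 F, I_d = (1.262×10^-12)(9.22×10^4) = 1.16×10^-7 A.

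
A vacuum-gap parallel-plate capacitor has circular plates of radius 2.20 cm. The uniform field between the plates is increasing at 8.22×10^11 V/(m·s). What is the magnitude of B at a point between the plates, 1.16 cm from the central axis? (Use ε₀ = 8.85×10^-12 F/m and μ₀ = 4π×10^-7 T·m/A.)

5.30×10^-8 T

Total displacement current: I_d = ε₀(πR²)(dE/dt) = (8.85×10^-12)(1.521×10^-3)(8.22×10^11) = 0.01106 A.
For r < R the Ampère–Maxwell law gives B(2πr) = μ₀ I_d (r²/R²), so B = μ₀ I_d r/(2πR²) = (4π×10^-7)(0.01106)(0.0116)/(2π·0.0220²) = 5.30×10^-8 T.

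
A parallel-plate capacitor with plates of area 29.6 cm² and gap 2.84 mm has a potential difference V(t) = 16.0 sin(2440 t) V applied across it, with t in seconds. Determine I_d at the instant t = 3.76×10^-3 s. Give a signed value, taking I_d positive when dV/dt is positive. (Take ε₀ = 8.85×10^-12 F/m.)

-3.49×10^-7 A

dE/dt = (V₀ω/d)·cos(ωt) with ωt = 9.1744 rad: (16.0)(2440)(-0.9688)/(2.84×10^-3) = -1.332×10^7 V/(m·s).
I_d = ε₀ A dE/dt = (8.85×10^-12)(2.96×10^-3)(-1.332×10^7) = -3.49×10^-7 A.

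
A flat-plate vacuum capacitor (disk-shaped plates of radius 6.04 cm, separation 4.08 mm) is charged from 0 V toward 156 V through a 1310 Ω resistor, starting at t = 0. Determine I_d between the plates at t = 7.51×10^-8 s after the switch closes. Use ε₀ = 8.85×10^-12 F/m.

C = ε₀A/d = (8.85×10^-12)(0.01146)/(4.08×10^-3) = 2.486×10^-11 F and τ = RC = 3.257×10^-8 s. I_d in the gap equals the RC charging current.
I_d(t) = (V₀/R) e^(−t/τ) = 0.1191 · e^(−2.306) = 0.0119 A.

0.0119 A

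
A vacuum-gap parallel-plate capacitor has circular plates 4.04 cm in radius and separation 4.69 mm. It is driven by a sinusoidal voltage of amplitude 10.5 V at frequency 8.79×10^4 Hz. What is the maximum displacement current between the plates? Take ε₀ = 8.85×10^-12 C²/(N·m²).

5.61×10^-5 A

The displacement current equals the conduction current C dV/dt, which peaks at C V₀ ω.
With C = ε₀A/d = (8.85×10^-12)(5.128×10^-3)/(4.69×10^-3) = 9.677×10^-12 F and ω = 2πf = 5.523×10^5 rad/s, I_d,max = (9.677×10^-12)(10.5)(5.523×10^5) = 5.61×10^-5 A.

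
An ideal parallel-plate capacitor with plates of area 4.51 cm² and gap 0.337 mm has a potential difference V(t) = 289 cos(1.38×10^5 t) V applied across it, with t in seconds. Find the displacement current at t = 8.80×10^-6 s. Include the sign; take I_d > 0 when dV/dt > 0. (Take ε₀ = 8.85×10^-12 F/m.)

C = ε₀A/d = (8.85×10^-12)(4.51×10^-4)/(3.37×10^-4) = 1.184×10^-11 F. dV/dt = V₀ω·−sin(ωt); at ωt = 1.2144 rad this factor is -0.9372.
I_d = C dV/dt = (1.184×10^-11)(289)(1.38×10^5)(-0.9372) = -4.43×10^-4 A.

-4.43×10^-4 A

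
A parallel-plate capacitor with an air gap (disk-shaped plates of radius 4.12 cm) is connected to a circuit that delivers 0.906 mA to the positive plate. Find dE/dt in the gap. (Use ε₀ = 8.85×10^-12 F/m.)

1.92×10^10 V/(m·s)

By continuity, I_d in the gap equals the 0.906 mA flowing in the wire.
Inverting I_d = ε₀ A dE/dt gives dE/dt = 9.06×10^-4 / (8.85×10^-12 · 5.333×10^-3) = 1.92×10^10 V/(m·s).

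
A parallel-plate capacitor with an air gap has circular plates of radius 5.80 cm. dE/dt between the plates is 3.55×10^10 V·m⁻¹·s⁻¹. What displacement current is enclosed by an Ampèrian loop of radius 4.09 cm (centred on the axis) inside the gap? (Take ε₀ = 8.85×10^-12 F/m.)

Through the whole plate area (πR² = 0.01057 m²), I_d = ε₀ πR² dE/dt = 3.321×10^-3 A.
Through an area πr² the displacement current is I_d·(πr²/πR²) = I_d (r/R)² = 1.65×10^-3 A.

1.65×10^-3 A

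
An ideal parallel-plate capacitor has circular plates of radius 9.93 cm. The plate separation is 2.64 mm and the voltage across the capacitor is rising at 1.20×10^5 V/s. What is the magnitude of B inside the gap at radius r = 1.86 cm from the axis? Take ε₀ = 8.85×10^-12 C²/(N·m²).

4.70×10^-12 T

With E = V/d, dE/dt = 4.545×10^7 V/(m·s) and πR² = 0.03098 m², giving I_d = ε₀ πR² dE/dt = 1.246×10^-5 A.
An Ampèrian loop of radius r encloses a fraction (r/R)² of I_d. Then B·2πr = μ₀ I_d (r/R)², giving B = μ₀ I_d r/(2πR²) = 4.70×10^-12 T.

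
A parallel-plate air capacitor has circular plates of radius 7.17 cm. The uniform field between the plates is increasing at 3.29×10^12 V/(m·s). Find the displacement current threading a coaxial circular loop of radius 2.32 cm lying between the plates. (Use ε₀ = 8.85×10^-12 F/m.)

I_d = ε₀ dΦ_E/dt = ε₀ πR² (dE/dt) = (8.85×10^-12)(0.01615)(3.29×10^12) = 0.4702 A through the full plate area.
Through an area πr² the displacement current is I_d·(πr²/πR²) = I_d (r/R)² = 0.0492 A.

0.0492 A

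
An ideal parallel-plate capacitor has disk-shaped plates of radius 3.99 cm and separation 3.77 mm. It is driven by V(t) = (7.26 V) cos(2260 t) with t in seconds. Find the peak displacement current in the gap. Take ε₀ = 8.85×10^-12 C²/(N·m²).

1.93×10^-7 A

The displacement current equals the conduction current C dV/dt, which peaks at C V₀ ω.
With C = ε₀A/d = (8.85×10^-12)(5.001×10^-3)/(3.77×10^-3) = 1.174×10^-11 F and ω = 2260 rad/s, I_d,max = (1.174×10^-11)(7.26)(2260) = 1.93×10^-7 A.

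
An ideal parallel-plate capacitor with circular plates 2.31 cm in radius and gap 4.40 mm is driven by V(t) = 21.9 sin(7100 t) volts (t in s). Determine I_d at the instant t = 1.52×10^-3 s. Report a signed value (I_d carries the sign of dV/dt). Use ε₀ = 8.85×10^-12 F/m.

-1.06×10^-7 A

dV/dt = (21.9)(7100)·cos(10.792) = -3.144×10^4 V/s.
I_d = C dV/dt with C = ε₀A/d = (8.85×10^-12)(1.676×10^-3)/(4.40×10^-3) = 3.371×10^-12 F, so I_d = (3.371×10^-12)(-3.144×10^4) = -1.06×10^-7 A.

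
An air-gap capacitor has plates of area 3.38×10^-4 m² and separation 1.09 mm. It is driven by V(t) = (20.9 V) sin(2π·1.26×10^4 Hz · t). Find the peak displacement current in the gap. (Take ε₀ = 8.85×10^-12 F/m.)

4.54×10^-6 A

The displacement current equals the conduction current C dV/dt, which peaks at C V₀ ω.
With C = ε₀A/d = (8.85×10^-12)(3.38×10^-4)/(1.09×10^-3) = 2.744×10^-12 F and ω = 2πf = 7.917×10^4 rad/s, I_d,max = (2.744×10^-12)(20.9)(7.917×10^4) = 4.54×10^-6 A.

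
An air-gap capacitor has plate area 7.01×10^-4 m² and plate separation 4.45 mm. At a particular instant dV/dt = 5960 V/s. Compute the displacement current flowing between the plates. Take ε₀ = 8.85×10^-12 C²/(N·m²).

8.31×10^-9 A

The field between the plates is E = V/d, so dE/dt = (5960)/(4.45×10^-3 m) = 1.339×10^6 V/(m·s).
I_d = ε₀ A (dE/dt) = (8.85×10^-12)(7.01×10^-4)(1.339×10^6) = 8.31×10^-9 A.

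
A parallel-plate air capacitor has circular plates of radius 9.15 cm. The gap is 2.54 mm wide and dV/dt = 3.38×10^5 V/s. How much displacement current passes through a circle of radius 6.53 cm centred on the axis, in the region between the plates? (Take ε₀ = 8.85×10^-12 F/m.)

I_d = C dV/dt with C = ε₀πR²/d = 9.164×10^-11 F, so I_d = (9.164×10^-11)(3.38×10^5) = 3.097×10^-5 A.
The field is uniform, so I_d,enc = I_d (r/R)² = (3.097×10^-5)(6.53/9.15)² = 1.58×10^-5 A.

1.58×10^-5 A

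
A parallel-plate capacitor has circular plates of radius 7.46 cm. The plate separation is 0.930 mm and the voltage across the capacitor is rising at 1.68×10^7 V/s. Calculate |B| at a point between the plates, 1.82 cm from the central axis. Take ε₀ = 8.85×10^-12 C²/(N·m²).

With E = V/d, dE/dt = 1.806×10^10 V/(m·s) and πR² = 0.01748 m², giving I_d = ε₀ πR² dE/dt = 2.794×10^-3 A.
∮B·dl = μ₀ I_d,enc with I_d,enc = I_d r²/R² = 1.663×10^-4 A; so B = μ₀ I_d,enc/(2πr) = 1.83×10^-9 T.

1.83×10^-9 T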